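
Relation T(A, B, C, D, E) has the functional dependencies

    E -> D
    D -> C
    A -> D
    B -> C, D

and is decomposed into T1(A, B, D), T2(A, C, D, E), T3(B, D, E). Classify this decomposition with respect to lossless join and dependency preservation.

lossy but dependency-preserving

Lossless test (chase): Rows 1 and 2 agree on D; apply D→C and equate their C entries. Rows 1 and 3 agree on D; apply D→C and equate their C entries. No row becomes fully distinguished — the join is lossy.
Dependency preservation: B → C, D is not contained in any single fragment, but the restricted closure of its left-hand side across the fragments still reaches the right-hand side; the remaining FDs each lie inside some fragment. All dependencies are preserved.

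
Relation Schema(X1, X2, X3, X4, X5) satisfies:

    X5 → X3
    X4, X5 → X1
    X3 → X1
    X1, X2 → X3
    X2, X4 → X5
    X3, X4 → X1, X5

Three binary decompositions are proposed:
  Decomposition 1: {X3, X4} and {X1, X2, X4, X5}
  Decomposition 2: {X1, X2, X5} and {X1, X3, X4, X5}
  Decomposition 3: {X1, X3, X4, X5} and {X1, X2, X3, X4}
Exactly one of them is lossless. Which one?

Decomposition 3

Decomposition 1: common = {X4}, closure = {X4} → lossy.
Decomposition 2: common = {X1, X5}, closure = {X1, X3, X5} → lossy.
Decomposition 3: common = {X1, X3, X4}, closure = {X1, X3, X4, X5} → lossless.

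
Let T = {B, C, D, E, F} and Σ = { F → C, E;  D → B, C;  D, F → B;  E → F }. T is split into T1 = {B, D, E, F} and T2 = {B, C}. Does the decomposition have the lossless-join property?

No

Common attributes: T1 ∩ T2 = {B}.
No dependency enlarges {B}, so (B)⁺ = {B}.
The closure contains neither all of T1 = {B, D, E, F} nor all of T2 = {B, C}, so the common attributes are not a superkey of either fragment. The join is lossy.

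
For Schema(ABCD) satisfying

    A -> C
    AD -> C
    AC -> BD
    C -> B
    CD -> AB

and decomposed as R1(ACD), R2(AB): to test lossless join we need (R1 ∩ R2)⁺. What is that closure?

R1 ∩ R2 = {A}.
A → C applies, adding C
AC → BD applies, adding BD
Closure: {ABCD}.

ABCD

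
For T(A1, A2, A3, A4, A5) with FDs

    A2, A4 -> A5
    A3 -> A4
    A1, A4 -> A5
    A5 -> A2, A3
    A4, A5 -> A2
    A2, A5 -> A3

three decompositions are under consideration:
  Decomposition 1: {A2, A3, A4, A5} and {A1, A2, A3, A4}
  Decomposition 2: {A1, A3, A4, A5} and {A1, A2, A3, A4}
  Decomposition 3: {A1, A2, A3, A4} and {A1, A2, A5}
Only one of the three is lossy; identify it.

Decomposition 1: common = {A2, A3, A4}, closure = {A2, A3, A4, A5} → lossless.
Decomposition 2: common = {A1, A3, A4}, closure = {A1, A2, A3, A4, A5} → lossless.
Decomposition 3: common = {A1, A2}, closure = {A1, A2} → lossy.

Decomposition 3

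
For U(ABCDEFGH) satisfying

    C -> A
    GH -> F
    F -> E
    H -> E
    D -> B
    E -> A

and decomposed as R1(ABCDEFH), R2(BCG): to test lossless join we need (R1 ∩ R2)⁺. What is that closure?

R1 ∩ R2 = {BC}.
C → A applies, adding A
Closure: {ABC}.

ABC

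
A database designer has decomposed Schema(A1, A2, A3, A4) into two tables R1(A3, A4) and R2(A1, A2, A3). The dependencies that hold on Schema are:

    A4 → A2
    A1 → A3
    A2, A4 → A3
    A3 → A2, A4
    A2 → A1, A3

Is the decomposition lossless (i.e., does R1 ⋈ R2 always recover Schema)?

Yes

Common attributes: R1 ∩ R2 = {A3}.
Closure of {A3}: A3 → A2, A4 applies, adding A2, A4; A2 → A1, A3 applies, adding A1. So (A3)⁺ = {A1, A2, A3, A4}.
This closure contains every attribute of R1, so R1 ∩ R2 → R1. The join is lossless.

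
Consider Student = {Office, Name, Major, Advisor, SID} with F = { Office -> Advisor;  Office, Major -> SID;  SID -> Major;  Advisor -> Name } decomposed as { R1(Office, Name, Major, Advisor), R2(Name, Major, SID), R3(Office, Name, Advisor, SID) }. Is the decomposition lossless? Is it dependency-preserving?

lossless but not dependency-preserving

Lossless test (chase): Rows 2 and 3 agree on SID; apply SID→Major and equate their Major entries. Rows 1 and 3 agree on Office, Major; apply Office, Major→SID and equate their SID entries. Row 1 is now all distinguished symbols — the join is lossless.
Dependency preservation: the restricted closure of {Office, Major} across the fragments never reaches {SID}, so Office, Major → SID cannot be enforced without a join — not preserved.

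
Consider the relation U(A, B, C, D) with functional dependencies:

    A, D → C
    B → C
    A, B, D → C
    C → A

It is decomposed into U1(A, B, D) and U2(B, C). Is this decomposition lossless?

Common attributes: U1 ∩ U2 = {B}.
Closure of {B}: B → C applies, adding C; C → A applies, adding A. So (B)⁺ = {A, B, C}.
This closure contains every attribute of U2, so U1 ∩ U2 → U2. The join is lossless.

Yes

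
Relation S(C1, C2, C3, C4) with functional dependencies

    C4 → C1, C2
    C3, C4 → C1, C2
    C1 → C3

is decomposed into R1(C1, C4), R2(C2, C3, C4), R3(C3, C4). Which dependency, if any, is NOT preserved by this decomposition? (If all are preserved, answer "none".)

C1 → C3

Check C1 → C3: no single fragment contains all of {C1, C3}, and the restricted closure of {C1} across the fragments never reaches {C3}.
C4 → C1, C2 is preserved.
C3, C4 → C1, C2 is preserved.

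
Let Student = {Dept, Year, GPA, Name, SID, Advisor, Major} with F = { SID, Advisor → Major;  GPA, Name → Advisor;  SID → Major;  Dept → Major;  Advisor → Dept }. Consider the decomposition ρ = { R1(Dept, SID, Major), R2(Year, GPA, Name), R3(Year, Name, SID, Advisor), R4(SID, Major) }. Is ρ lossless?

Chase test. Columns are Dept, Year, GPA, Name, SID, Advisor, Major; row i has aⱼ where attribute j ∈ Ri, else bᵢⱼ.
Initial tableau (one row per fragment):
  row 1: a1 b12 b13 b14 a5 b16 a7
  row 2: b21 a2 a3 a4 b25 b26 b27
  row 3: b31 a2 b33 a4 a5 a6 b37
  row 4: b41 b42 b43 b44 a5 b46 a7
Rows 1 and 3 agree on SID; apply SID→Major and equate their Major entries.
No row becomes fully distinguished — the join is lossy.

No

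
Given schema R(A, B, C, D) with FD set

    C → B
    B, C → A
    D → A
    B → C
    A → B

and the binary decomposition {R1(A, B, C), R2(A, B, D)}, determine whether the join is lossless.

Yes

Common attributes: R1 ∩ R2 = {A, B}.
Closure of {A, B}: B → C applies, adding C. So (A, B)⁺ = {A, B, C}.
This closure contains every attribute of R1, so R1 ∩ R2 → R1. The join is lossless.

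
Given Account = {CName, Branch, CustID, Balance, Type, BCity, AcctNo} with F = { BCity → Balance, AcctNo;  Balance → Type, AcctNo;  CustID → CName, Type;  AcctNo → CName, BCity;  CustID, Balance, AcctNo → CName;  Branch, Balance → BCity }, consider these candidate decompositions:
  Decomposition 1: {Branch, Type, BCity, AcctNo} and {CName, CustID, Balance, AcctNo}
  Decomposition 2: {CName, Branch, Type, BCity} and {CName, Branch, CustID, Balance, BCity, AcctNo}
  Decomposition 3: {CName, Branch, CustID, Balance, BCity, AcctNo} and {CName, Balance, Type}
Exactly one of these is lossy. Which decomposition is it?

Decomposition 1

Decomposition 1: common = {AcctNo}, closure = {CName, Balance, Type, BCity, AcctNo} → lossy.
Decomposition 2: common = {CName, Branch, BCity}, closure = {CName, Branch, Balance, Type, BCity, AcctNo} → lossless.
Decomposition 3: common = {CName, Balance}, closure = {CName, Balance, Type, BCity, AcctNo} → lossless.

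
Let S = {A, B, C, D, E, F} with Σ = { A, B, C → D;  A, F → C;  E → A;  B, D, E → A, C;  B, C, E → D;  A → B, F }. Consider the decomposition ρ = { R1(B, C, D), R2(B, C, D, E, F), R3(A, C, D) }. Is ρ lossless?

No

Chase test. Columns are A, B, C, D, E, F; row i has aⱼ where attribute j ∈ Ri, else bᵢⱼ.
Initial tableau (one row per fragment):
  row 1: b11 a2 a3 a4 b15 b16
  row 2: b21 a2 a3 a4 a5 a6
  row 3: a1 b32 a3 a4 b35 b36
No row becomes fully distinguished — the join is lossy.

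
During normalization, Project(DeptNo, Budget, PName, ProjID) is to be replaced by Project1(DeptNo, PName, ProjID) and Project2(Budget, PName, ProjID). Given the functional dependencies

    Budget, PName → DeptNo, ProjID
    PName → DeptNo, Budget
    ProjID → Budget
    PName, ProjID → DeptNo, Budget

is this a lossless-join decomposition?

Yes

Common attributes: Project1 ∩ Project2 = {PName, ProjID}.
Closure of {PName, ProjID}: PName → DeptNo, Budget applies, adding DeptNo, Budget. So (PName, ProjID)⁺ = {DeptNo, Budget, PName, ProjID}.
This closure contains every attribute of Project1, so Project1 ∩ Project2 → Project1. The join is lossless.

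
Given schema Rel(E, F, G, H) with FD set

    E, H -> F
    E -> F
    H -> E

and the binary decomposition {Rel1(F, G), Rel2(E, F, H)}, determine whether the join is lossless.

Common attributes: Rel1 ∩ Rel2 = {F}.
No dependency enlarges {F}, so (F)⁺ = {F}.
The closure contains neither all of Rel1 = {F, G} nor all of Rel2 = {E, F, H}, so the common attributes are not a superkey of either fragment. The join is lossy.

No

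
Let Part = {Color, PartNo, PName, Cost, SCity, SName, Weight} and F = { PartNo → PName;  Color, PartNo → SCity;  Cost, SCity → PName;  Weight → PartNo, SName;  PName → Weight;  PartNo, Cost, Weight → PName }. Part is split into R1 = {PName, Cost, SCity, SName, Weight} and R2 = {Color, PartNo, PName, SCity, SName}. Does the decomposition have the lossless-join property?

Common attributes: R1 ∩ R2 = {PName, SCity, SName}.
Closure of {PName, SCity, SName}: PName → Weight applies, adding Weight; Weight → PartNo, SName applies, adding PartNo. So (PName, SCity, SName)⁺ = {PartNo, PName, SCity, SName, Weight}.
The closure contains neither all of R1 = {PName, Cost, SCity, SName, Weight} nor all of R2 = {Color, PartNo, PName, SCity, SName}, so the common attributes are not a superkey of either fragment. The join is lossy.

No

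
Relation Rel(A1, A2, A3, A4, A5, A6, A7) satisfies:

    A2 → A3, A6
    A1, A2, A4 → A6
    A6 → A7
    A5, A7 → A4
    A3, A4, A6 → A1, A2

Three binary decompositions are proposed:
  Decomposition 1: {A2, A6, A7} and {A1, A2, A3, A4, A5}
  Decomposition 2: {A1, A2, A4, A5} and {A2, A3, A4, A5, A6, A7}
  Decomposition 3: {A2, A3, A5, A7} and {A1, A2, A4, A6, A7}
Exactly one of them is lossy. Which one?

Decomposition 1: common = {A2}, closure = {A2, A3, A6, A7} → lossless.
Decomposition 2: common = {A2, A4, A5}, closure = {A1, A2, A3, A4, A5, A6, A7} → lossless.
Decomposition 3: common = {A2, A7}, closure = {A2, A3, A6, A7} → lossy.

Decomposition 3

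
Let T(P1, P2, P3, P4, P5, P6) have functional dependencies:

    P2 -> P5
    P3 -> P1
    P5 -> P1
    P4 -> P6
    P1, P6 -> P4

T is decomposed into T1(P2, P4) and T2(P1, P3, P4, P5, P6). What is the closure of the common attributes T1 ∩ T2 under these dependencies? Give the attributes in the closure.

P4, P6

T1 ∩ T2 = {P4}.
P4 → P6 applies, adding P6
Closure: {P4, P6}.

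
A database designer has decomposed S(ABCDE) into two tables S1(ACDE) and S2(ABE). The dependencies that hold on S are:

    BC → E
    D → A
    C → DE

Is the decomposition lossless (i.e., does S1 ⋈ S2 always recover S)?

No

Common attributes: S1 ∩ S2 = {AE}.
No dependency enlarges {AE}, so (AE)⁺ = {AE}.
The closure contains neither all of S1 = {ACDE} nor all of S2 = {ABE}, so the common attributes are not a superkey of either fragment. The join is lossy.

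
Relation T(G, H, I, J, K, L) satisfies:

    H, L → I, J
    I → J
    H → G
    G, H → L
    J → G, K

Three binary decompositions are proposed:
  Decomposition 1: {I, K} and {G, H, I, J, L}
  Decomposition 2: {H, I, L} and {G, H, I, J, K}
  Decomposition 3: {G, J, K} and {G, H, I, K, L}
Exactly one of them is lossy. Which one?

Decomposition 1: common = {I}, closure = {G, I, J, K} → lossless.
Decomposition 2: common = {H, I}, closure = {G, H, I, J, K, L} → lossless.
Decomposition 3: common = {G, K}, closure = {G, K} → lossy.

Decomposition 3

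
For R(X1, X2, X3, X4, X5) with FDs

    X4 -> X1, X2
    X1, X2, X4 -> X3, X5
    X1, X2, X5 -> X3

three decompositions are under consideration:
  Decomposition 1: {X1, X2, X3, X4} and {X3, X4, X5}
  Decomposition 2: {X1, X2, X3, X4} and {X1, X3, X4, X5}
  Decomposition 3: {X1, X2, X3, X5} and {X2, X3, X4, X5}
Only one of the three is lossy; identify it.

Decomposition 3

Decomposition 1: common = {X3, X4}, closure = {X1, X2, X3, X4, X5} → lossless.
Decomposition 2: common = {X1, X3, X4}, closure = {X1, X2, X3, X4, X5} → lossless.
Decomposition 3: common = {X2, X3, X5}, closure = {X2, X3, X5} → lossy.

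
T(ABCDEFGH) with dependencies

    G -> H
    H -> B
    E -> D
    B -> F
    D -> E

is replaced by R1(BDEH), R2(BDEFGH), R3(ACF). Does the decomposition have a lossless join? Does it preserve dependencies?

lossy but dependency-preserving

Lossless test (chase): Rows 1 and 2 agree on B; apply B→F and equate their F entries. No row becomes fully distinguished — the join is lossy.
Dependency preservation: every FD's attributes lie within a single fragment, so each can be enforced locally — preserved.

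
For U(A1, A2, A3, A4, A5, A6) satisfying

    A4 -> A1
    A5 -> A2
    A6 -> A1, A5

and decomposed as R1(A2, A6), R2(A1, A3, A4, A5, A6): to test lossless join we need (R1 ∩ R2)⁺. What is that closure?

A1, A2, A5, A6

R1 ∩ R2 = {A6}.
A6 → A1, A5 applies, adding A1, A5
A5 → A2 applies, adding A2
Closure: {A1, A2, A5, A6}.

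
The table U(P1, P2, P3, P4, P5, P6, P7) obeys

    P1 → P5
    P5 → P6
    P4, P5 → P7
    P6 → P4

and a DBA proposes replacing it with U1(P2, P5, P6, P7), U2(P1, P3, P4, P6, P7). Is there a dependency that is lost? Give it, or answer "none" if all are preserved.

Check P1 → P5: no single fragment contains all of {P1, P5}, and the restricted closure of {P1} across the fragments never reaches {P5}.
P5 → P6 is preserved.
P4, P5 → P7 is preserved.
P6 → P4 is preserved.

P1 → P5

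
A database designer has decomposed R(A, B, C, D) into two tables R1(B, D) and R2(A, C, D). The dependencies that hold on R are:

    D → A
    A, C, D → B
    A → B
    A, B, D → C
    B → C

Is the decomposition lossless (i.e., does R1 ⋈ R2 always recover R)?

Common attributes: R1 ∩ R2 = {D}.
Closure of {D}: D → A applies, adding A; A → B applies, adding B; A, B, D → C applies, adding C. So (D)⁺ = {A, B, C, D}.
This closure contains every attribute of R1, so R1 ∩ R2 → R1. The join is lossless.

Yes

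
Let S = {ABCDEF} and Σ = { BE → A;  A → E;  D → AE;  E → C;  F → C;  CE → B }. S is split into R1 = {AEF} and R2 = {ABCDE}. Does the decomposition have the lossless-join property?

No

Common attributes: R1 ∩ R2 = {AE}.
Closure of {AE}: E → C applies, adding C; CE → B applies, adding B. So (AE)⁺ = {ABCE}.
The closure contains neither all of R1 = {AEF} nor all of R2 = {ABCDE}, so the common attributes are not a superkey of either fragment. The join is lossy.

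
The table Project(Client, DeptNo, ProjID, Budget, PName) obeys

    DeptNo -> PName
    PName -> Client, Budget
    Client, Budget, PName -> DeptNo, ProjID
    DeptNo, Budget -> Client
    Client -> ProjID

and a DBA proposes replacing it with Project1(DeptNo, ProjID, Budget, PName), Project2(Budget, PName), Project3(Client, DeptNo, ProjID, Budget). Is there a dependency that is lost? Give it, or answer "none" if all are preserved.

none

DeptNo → PName lies within Project1.
PName → Client, Budget: restricted closure across fragments reaches Client, Budget.
Client, Budget, PName → DeptNo, ProjID: restricted closure across fragments reaches DeptNo, ProjID.
DeptNo, Budget → Client lies within Project3.
Client → ProjID lies within Project3.
Every dependency is enforceable on the fragments, so the decomposition is dependency-preserving.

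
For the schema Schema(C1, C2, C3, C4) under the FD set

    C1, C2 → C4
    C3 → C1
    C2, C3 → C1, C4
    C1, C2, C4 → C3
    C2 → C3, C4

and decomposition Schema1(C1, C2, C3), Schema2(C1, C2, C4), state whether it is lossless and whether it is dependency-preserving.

Lossless test: (C1, C2)⁺ = {C1, C2, C3, C4}, which contains all of one fragment — lossless.
Dependency preservation: C2, C3 → C1, C4; C1, C2, C4 → C3; C2 → C3, C4 are not contained in any single fragment, but the restricted closure of each left-hand side across the fragments still reaches the right-hand side; the remaining FDs each lie inside some fragment. All dependencies are preserved.

lossless and dependency-preserving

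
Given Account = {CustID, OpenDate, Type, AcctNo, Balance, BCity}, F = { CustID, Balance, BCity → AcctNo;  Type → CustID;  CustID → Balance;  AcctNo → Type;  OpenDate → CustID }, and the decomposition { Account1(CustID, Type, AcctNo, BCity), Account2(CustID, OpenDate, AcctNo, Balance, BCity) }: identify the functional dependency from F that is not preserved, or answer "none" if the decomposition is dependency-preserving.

CustID, Balance, BCity → AcctNo lies within Account2.
Type → CustID lies within Account1.
CustID → Balance lies within Account2.
AcctNo → Type lies within Account1.
OpenDate → CustID lies within Account2.
Every dependency is enforceable on the fragments, so the decomposition is dependency-preserving.

none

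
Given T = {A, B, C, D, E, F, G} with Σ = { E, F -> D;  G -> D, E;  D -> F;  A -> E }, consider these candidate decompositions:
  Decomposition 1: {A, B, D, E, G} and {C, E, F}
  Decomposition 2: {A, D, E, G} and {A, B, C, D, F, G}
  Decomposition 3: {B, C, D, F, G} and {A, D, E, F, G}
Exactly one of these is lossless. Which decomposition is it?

Decomposition 2

Decomposition 1: common = {E}, closure = {E} → lossy.
Decomposition 2: common = {A, D, G}, closure = {A, D, E, F, G} → lossless.
Decomposition 3: common = {D, F, G}, closure = {D, E, F, G} → lossy.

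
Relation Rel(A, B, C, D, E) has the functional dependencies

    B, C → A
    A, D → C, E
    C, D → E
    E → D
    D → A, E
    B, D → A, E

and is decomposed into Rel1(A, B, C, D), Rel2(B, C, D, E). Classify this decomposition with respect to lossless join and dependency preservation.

Lossless test: (B, C, D)⁺ = {A, B, C, D, E}, which contains all of one fragment — lossless.
Dependency preservation: A, D → C, E; D → A, E; B, D → A, E are not contained in any single fragment, but the restricted closure of each left-hand side across the fragments still reaches the right-hand side; the remaining FDs each lie inside some fragment. All dependencies are preserved.

lossless and dependency-preserving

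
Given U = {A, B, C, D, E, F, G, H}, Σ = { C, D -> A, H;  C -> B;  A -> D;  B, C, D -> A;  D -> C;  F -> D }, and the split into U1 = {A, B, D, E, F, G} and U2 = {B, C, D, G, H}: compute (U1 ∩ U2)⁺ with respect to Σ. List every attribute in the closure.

A, B, C, D, G, H

U1 ∩ U2 = {B, D, G}.
D → C applies, adding C
C, D → A, H applies, adding A, H
Closure: {A, B, C, D, G, H}.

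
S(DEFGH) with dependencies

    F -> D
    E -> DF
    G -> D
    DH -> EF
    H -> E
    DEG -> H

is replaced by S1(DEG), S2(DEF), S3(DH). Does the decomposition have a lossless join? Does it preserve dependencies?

Lossless test (chase): Rows 1 and 2 agree on E; apply E→DF and equate their DF entries. No row becomes fully distinguished — the join is lossy.
Dependency preservation: the restricted closure of {DH} across the fragments never reaches {EF}, so DH → EF cannot be enforced without a join — not preserved.

lossy and not dependency-preserving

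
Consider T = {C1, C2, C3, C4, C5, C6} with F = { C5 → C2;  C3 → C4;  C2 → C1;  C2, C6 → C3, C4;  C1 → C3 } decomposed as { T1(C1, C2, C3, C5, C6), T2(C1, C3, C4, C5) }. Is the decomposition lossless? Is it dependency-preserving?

lossless and dependency-preserving

Lossless test: (C1, C3, C5)⁺ = {C1, C2, C3, C4, C5}, which contains all of one fragment — lossless.
Dependency preservation: C2, C6 → C3, C4 is not contained in any single fragment, but the restricted closure of its left-hand side across the fragments still reaches the right-hand side; the remaining FDs each lie inside some fragment. All dependencies are preserved.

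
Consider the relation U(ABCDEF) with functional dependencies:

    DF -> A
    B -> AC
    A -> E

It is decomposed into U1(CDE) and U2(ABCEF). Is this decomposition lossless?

No

Common attributes: U1 ∩ U2 = {CE}.
No dependency enlarges {CE}, so (CE)⁺ = {CE}.
The closure contains neither all of U1 = {CDE} nor all of U2 = {ABCEF}, so the common attributes are not a superkey of either fragment. The join is lossy.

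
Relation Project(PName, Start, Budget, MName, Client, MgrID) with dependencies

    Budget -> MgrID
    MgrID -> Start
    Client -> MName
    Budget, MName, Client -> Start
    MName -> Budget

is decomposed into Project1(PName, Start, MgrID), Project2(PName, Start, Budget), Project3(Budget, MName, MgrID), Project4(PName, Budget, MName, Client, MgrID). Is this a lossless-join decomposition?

Yes

Chase test. Columns are PName, Start, Budget, MName, Client, MgrID; row i has aⱼ where attribute j ∈ Projecti, else bᵢⱼ.
Initial tableau (one row per fragment):
  row 1: a1 a2 b13 b14 b15 a6
  row 2: a1 a2 a3 b24 b25 b26
  row 3: b31 b32 a3 a4 b35 a6
  row 4: a1 b42 a3 a4 a5 a6
Rows 2 and 3 agree on Budget; apply Budget→MgrID and equate their MgrID entries.
Rows 1 and 3 agree on MgrID; apply MgrID→Start and equate their Start entries.
Rows 1 and 4 agree on MgrID; apply MgrID→Start and equate their Start entries.
Row 4 is now all distinguished symbols — the join is lossless.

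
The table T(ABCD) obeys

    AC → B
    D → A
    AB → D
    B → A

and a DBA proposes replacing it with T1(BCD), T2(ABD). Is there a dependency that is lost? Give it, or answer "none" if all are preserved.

AC → B

Check AC → B: no single fragment contains all of {ABC}, and the restricted closure of {AC} across the fragments never reaches {B}.
D → A is preserved.
AB → D is preserved.
B → A is preserved.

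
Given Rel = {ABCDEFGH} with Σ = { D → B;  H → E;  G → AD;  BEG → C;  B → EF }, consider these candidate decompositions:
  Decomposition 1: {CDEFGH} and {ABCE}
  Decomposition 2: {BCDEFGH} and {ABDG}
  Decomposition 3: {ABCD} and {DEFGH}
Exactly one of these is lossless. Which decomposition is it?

Decomposition 1: common = {CE}, closure = {CE} → lossy.
Decomposition 2: common = {BDG}, closure = {ABCDEFG} → lossless.
Decomposition 3: common = {D}, closure = {BDEF} → lossy.

Decomposition 2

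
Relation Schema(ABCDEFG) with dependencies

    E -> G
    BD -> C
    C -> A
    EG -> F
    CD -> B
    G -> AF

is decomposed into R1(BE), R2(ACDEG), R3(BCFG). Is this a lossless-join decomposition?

No

Chase test. Columns are ABCDEFG; row i has aⱼ where attribute j ∈ Ri, else bᵢⱼ.
Initial tableau (one row per fragment):
  row 1: b11 a2 b13 b14 a5 b16 b17
  row 2: a1 b22 a3 a4 a5 b26 a7
  row 3: b31 a2 a3 b34 b35 a6 a7
Rows 1 and 2 agree on E; apply E→G and equate their G entries.
Rows 2 and 3 agree on C; apply C→A and equate their A entries.
Rows 1 and 2 agree on EG; apply EG→F and equate their F entries.
Rows 1 and 2 agree on G; apply G→AF and equate their AF entries.
Rows 1 and 3 agree on G; apply G→AF and equate their AF entries.
No row becomes fully distinguished — the join is lossy.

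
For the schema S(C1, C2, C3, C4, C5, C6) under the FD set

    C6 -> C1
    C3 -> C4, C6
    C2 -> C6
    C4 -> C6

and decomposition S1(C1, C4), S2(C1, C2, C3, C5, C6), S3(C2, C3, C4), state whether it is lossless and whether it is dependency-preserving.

lossless but not dependency-preserving

Lossless test (chase): Rows 2 and 3 agree on C3; apply C3→C4, C6 and equate their C4, C6 entries. Rows 1 and 2 agree on C4; apply C4→C6 and equate their C6 entries. Rows 1 and 3 agree on C6; apply C6→C1 and equate their C1 entries. Row 2 is now all distinguished symbols — the join is lossless.
Dependency preservation: the restricted closure of {C4} across the fragments never reaches {C6}, so C4 → C6 cannot be enforced without a join — not preserved.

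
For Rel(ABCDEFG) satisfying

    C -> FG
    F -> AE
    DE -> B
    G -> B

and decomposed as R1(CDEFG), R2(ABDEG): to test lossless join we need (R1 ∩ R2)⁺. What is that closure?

BDEG

R1 ∩ R2 = {DEG}.
DE → B applies, adding B
Closure: {BDEG}.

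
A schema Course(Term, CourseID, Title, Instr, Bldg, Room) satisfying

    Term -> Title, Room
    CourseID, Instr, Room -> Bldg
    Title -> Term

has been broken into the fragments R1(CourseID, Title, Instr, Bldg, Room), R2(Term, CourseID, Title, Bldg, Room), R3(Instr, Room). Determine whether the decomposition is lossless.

Yes

Chase test. Columns are Term, CourseID, Title, Instr, Bldg, Room; row i has aⱼ where attribute j ∈ Ri, else bᵢⱼ.
Initial tableau (one row per fragment):
  row 1: b11 a2 a3 a4 a5 a6
  row 2: a1 a2 a3 b24 a5 a6
  row 3: b31 b32 b33 a4 b35 a6
Rows 1 and 2 agree on Title; apply Title→Term and equate their Term entries.
Row 1 is now all distinguished symbols — the join is lossless.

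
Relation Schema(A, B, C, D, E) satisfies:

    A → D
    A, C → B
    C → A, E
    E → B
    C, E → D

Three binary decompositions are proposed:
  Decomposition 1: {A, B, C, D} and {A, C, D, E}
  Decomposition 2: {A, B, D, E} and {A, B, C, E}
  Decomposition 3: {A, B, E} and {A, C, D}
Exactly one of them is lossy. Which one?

Decomposition 1: common = {A, C, D}, closure = {A, B, C, D, E} → lossless.
Decomposition 2: common = {A, B, E}, closure = {A, B, D, E} → lossless.
Decomposition 3: common = {A}, closure = {A, D} → lossy.

Decomposition 3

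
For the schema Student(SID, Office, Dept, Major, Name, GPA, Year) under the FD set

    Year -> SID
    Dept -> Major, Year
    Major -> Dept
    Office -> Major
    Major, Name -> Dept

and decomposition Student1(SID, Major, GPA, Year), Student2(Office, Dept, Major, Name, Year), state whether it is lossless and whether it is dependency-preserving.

lossy but dependency-preserving

Lossless test: (Major, Year)⁺ = {SID, Dept, Major, Year}, which is a superkey of neither fragment — lossy.
Dependency preservation: every FD's attributes lie within a single fragment, so each can be enforced locally — preserved.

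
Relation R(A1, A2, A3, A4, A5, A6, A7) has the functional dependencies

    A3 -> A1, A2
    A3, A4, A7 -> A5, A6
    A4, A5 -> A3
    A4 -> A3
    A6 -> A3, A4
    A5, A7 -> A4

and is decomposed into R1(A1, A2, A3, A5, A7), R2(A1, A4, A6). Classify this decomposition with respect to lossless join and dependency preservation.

Lossless test: (A1)⁺ = {A1}, which is a superkey of neither fragment — lossy.
Dependency preservation: the restricted closure of {A3, A4, A7} across the fragments never reaches {A5, A6}, so A3, A4, A7 → A5, A6 cannot be enforced without a join — not preserved.

lossy and not dependency-preserving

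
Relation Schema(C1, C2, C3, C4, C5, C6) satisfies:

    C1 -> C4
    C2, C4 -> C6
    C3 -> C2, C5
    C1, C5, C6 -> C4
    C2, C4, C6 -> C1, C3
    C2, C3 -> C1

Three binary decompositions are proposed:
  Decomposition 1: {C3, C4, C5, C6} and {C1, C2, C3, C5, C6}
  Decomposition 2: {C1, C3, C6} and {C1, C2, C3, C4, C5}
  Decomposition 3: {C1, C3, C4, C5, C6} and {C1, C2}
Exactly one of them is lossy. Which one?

Decomposition 3

Decomposition 1: common = {C3, C5, C6}, closure = {C1, C2, C3, C4, C5, C6} → lossless.
Decomposition 2: common = {C1, C3}, closure = {C1, C2, C3, C4, C5, C6} → lossless.
Decomposition 3: common = {C1}, closure = {C1, C4} → lossy.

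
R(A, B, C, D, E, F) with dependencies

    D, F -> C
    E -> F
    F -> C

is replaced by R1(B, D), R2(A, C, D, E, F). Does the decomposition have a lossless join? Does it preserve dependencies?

Lossless test: (D)⁺ = {D}, which is a superkey of neither fragment — lossy.
Dependency preservation: every FD's attributes lie within a single fragment, so each can be enforced locally — preserved.

lossy but dependency-preserving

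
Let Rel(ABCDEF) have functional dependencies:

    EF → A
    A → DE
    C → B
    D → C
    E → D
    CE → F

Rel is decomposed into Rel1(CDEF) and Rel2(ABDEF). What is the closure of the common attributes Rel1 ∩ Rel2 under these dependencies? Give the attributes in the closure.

Rel1 ∩ Rel2 = {DEF}.
EF → A applies, adding A
D → C applies, adding C
C → B applies, adding B
Closure: {ABCDEF}.

ABCDEF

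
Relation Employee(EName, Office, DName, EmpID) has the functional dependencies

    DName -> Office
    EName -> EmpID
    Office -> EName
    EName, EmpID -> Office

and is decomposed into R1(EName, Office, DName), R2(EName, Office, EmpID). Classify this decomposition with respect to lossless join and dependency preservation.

lossless and dependency-preserving

Lossless test: (EName, Office)⁺ = {EName, Office, EmpID}, which contains all of one fragment — lossless.
Dependency preservation: every FD's attributes lie within a single fragment, so each can be enforced locally — preserved.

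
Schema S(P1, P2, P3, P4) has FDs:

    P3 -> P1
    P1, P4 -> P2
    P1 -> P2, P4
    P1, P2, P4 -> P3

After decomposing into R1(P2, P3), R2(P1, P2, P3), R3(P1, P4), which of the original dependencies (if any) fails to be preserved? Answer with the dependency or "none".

none

P3 → P1 lies within R2.
P1, P4 → P2: restricted closure across fragments reaches P2.
P1 → P2, P4: restricted closure across fragments reaches P2, P4.
P1, P2, P4 → P3: restricted closure across fragments reaches P3.
Every dependency is enforceable on the fragments, so the decomposition is dependency-preserving.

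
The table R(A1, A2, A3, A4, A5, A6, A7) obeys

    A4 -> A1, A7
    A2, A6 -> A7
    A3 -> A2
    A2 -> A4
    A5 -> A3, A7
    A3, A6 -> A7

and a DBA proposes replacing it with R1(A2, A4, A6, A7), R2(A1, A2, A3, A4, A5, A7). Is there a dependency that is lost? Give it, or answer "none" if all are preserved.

none

A4 → A1, A7 lies within R2.
A2, A6 → A7 lies within R1.
A3 → A2 lies within R2.
A2 → A4 lies within R1.
A5 → A3, A7 lies within R2.
A3, A6 → A7: restricted closure across fragments reaches A7.
Every dependency is enforceable on the fragments, so the decomposition is dependency-preserving.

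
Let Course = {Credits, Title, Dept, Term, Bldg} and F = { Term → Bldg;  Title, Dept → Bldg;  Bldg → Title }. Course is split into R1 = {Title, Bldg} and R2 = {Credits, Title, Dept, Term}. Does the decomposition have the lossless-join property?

No

Common attributes: R1 ∩ R2 = {Title}.
No dependency enlarges {Title}, so (Title)⁺ = {Title}.
The closure contains neither all of R1 = {Title, Bldg} nor all of R2 = {Credits, Title, Dept, Term}, so the common attributes are not a superkey of either fragment. The join is lossy.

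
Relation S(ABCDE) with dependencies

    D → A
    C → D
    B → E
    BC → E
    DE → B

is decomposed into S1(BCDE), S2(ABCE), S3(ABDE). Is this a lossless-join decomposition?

Yes

Chase test. Columns are ABCDE; row i has aⱼ where attribute j ∈ Si, else bᵢⱼ.
Initial tableau (one row per fragment):
  row 1: b11 a2 a3 a4 a5
  row 2: a1 a2 a3 b24 a5
  row 3: a1 a2 b33 a4 a5
Rows 1 and 3 agree on D; apply D→A and equate their A entries.
Rows 1 and 2 agree on C; apply C→D and equate their D entries.
Row 1 is now all distinguished symbols — the join is lossless.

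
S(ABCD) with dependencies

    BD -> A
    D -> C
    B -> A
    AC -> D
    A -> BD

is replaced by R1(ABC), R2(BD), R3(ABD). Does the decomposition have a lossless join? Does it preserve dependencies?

Lossless test (chase): Rows 2 and 3 agree on BD; apply BD→A and equate their A entries. Rows 2 and 3 agree on D; apply D→C and equate their C entries. Rows 1 and 2 agree on A; apply A→BD and equate their BD entries. Rows 1 and 2 agree on D; apply D→C and equate their C entries. Row 1 is now all distinguished symbols — the join is lossless.
Dependency preservation: the restricted closure of {D} across the fragments never reaches {C}, so D → C cannot be enforced without a join — not preserved.

lossless but not dependency-preserving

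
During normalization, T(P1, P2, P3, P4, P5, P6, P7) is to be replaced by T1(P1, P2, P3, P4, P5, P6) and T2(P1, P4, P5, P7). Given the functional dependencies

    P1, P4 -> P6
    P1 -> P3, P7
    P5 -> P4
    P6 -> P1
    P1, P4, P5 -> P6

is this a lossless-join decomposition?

Common attributes: T1 ∩ T2 = {P1, P4, P5}.
Closure of {P1, P4, P5}: P1, P4 → P6 applies, adding P6; P1 → P3, P7 applies, adding P3, P7. So (P1, P4, P5)⁺ = {P1, P3, P4, P5, P6, P7}.
This closure contains every attribute of T2, so T1 ∩ T2 → T2. The join is lossless.

Yes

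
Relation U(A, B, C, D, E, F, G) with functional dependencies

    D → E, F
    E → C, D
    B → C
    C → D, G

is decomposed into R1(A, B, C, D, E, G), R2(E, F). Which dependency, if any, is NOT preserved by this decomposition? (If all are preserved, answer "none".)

D → E, F: restricted closure across fragments reaches E, F.
E → C, D lies within R1.
B → C lies within R1.
C → D, G lies within R1.
Every dependency is enforceable on the fragments, so the decomposition is dependency-preserving.

none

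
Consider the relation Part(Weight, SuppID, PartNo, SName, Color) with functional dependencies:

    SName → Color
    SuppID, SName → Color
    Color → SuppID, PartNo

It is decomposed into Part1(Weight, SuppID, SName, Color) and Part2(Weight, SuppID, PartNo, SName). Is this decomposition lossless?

Common attributes: Part1 ∩ Part2 = {Weight, SuppID, SName}.
Closure of {Weight, SuppID, SName}: SName → Color applies, adding Color; Color → SuppID, PartNo applies, adding PartNo. So (Weight, SuppID, SName)⁺ = {Weight, SuppID, PartNo, SName, Color}.
This closure contains every attribute of Part1, so Part1 ∩ Part2 → Part1. The join is lossless.

Yes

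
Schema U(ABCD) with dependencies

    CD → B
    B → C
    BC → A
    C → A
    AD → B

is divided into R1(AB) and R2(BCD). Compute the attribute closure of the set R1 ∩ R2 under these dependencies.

ABC

R1 ∩ R2 = {B}.
B → C applies, adding C
BC → A applies, adding A
Closure: {ABC}.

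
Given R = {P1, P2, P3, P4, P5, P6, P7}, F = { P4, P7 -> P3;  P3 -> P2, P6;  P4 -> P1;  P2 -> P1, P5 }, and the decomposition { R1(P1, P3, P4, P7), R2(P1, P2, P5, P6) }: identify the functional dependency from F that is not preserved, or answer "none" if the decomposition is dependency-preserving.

P3 -> P2, P6

Check P3 → P2, P6: no single fragment contains all of {P2, P3, P6}, and the restricted closure of {P3} across the fragments never reaches {P2, P6}.
P4, P7 → P3 is preserved.
P4 → P1 is preserved.
P2 → P1, P5 is preserved.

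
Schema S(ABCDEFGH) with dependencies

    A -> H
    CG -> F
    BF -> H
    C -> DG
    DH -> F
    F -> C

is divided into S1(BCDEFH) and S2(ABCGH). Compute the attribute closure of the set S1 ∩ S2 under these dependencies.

BCDFGH

S1 ∩ S2 = {BCH}.
C → DG applies, adding DG
DH → F applies, adding F
Closure: {BCDFGH}.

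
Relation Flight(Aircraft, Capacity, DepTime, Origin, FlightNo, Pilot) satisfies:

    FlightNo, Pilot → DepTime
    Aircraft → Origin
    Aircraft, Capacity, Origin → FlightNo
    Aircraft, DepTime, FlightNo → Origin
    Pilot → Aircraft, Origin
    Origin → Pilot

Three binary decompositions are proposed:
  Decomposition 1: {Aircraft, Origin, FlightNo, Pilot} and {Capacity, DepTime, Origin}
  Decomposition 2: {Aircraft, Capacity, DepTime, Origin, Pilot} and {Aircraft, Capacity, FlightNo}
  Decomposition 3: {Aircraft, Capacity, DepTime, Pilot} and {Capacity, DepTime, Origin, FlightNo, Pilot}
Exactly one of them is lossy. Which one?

Decomposition 1: common = {Origin}, closure = {Aircraft, Origin, Pilot} → lossy.
Decomposition 2: common = {Aircraft, Capacity}, closure = {Aircraft, Capacity, DepTime, Origin, FlightNo, Pilot} → lossless.
Decomposition 3: common = {Capacity, DepTime, Pilot}, closure = {Aircraft, Capacity, DepTime, Origin, FlightNo, Pilot} → lossless.

Decomposition 1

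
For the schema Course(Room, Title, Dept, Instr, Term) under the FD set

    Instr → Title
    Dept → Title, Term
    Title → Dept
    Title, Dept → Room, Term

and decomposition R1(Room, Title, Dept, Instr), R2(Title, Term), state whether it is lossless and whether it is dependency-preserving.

Lossless test: (Title)⁺ = {Room, Title, Dept, Term}, which contains all of one fragment — lossless.
Dependency preservation: Dept → Title, Term; Title, Dept → Room, Term are not contained in any single fragment, but the restricted closure of each left-hand side across the fragments still reaches the right-hand side; the remaining FDs each lie inside some fragment. All dependencies are preserved.

lossless and dependency-preserving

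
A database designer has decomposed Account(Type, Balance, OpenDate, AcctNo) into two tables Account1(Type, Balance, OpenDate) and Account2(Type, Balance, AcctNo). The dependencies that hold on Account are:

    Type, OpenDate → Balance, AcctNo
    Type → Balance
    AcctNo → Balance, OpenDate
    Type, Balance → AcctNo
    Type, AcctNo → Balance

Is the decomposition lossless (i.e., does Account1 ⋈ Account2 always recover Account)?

Common attributes: Account1 ∩ Account2 = {Type, Balance}.
Closure of {Type, Balance}: Type, Balance → AcctNo applies, adding AcctNo; AcctNo → Balance, OpenDate applies, adding OpenDate. So (Type, Balance)⁺ = {Type, Balance, OpenDate, AcctNo}.
This closure contains every attribute of Account1, so Account1 ∩ Account2 → Account1. The join is lossless.

Yes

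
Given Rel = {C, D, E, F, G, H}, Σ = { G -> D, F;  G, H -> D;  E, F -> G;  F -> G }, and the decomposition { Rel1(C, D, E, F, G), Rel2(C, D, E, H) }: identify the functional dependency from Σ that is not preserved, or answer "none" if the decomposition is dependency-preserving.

none

G → D, F lies within Rel1.
G, H → D: restricted closure across fragments reaches D.
E, F → G lies within Rel1.
F → G lies within Rel1.
Every dependency is enforceable on the fragments, so the decomposition is dependency-preserving.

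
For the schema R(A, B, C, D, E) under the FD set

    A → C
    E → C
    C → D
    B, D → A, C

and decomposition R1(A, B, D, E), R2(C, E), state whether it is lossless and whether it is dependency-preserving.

Lossless test: (E)⁺ = {C, D, E}, which contains all of one fragment — lossless.
Dependency preservation: the restricted closure of {A} across the fragments never reaches {C}, so A → C cannot be enforced without a join — not preserved.

lossless but not dependency-preserving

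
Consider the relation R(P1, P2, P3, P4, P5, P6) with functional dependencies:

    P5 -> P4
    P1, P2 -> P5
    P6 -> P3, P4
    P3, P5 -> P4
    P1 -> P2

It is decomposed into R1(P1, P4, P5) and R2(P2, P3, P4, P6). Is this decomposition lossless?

No

Common attributes: R1 ∩ R2 = {P4}.
No dependency enlarges {P4}, so (P4)⁺ = {P4}.
The closure contains neither all of R1 = {P1, P4, P5} nor all of R2 = {P2, P3, P4, P6}, so the common attributes are not a superkey of either fragment. The join is lossy.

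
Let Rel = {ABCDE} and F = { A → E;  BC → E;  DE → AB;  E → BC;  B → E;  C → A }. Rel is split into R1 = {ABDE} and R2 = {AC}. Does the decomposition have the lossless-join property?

Yes

Common attributes: R1 ∩ R2 = {A}.
Closure of {A}: A → E applies, adding E; E → BC applies, adding BC. So (A)⁺ = {ABCE}.
This closure contains every attribute of R2, so R1 ∩ R2 → R2. The join is lossless.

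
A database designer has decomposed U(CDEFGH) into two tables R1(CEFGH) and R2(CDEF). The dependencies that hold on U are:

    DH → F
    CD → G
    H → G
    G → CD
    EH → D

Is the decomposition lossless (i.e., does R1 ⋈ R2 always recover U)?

No

Common attributes: R1 ∩ R2 = {CEF}.
No dependency enlarges {CEF}, so (CEF)⁺ = {CEF}.
The closure contains neither all of R1 = {CEFGH} nor all of R2 = {CDEF}, so the common attributes are not a superkey of either fragment. The join is lossy.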